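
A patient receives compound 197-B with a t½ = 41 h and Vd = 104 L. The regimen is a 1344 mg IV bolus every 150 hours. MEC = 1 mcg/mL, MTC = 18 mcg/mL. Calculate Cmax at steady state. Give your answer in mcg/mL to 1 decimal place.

14.0 mcg/mL

k = ln2/t½ = ln2/41 ≈ 0.016906 h⁻¹; fraction remaining f = e^(−kτ) = e^(−0.016906×150) ≈ 0.0792.
At steady state, accumulation factor R = 1/(1 − e^(−kτ)) ≈ 1.0860.
Single-dose peak C₀ = D/Vd = 1344/104 ≈ 12.923 mcg/mL.
Cmax,ss = C₀/(1 − f) ≈ 12.923/0.9208 ≈ 14.035 mcg/mL.
Peak 14.0 mcg/mL vs MTC 18 mcg/mL: below toxic threshold.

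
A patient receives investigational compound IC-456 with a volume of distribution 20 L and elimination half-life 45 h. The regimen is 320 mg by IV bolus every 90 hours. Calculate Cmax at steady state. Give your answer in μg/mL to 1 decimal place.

τ = 90 h = 2 half-lives, so f = (1/2)^2 = 0.25.
At steady state, R = 1/(1 − 0.25) = 4/3.
Single-dose peak C₀ = D/Vd = 320/20 = 16 μg/mL.
Steady-state peak Cmax,ss = C₀·R = 16 × 4/3 ≈ 21.333 μg/mL.

21.3 μg/mL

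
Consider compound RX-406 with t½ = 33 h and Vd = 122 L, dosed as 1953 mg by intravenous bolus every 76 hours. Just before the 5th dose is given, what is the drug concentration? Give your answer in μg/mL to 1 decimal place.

4.1 μg/mL

f = (1/2)^(τ/t½) = (1/2)^(76/33) ≈ 0.2026.
C₀ = D/Vd = 1953/122 ≈ 16.008 μg/mL.
Before the 5th dose, 4 doses have been given. Superposition: Cmin = C₀·(f + f² + … + f^4).
≈ 16.008 × (0.2026 + 0.0410 + 0.0083 + 0.0017) ≈ 16.008 × 0.2536 ≈ 4.060 μg/mL.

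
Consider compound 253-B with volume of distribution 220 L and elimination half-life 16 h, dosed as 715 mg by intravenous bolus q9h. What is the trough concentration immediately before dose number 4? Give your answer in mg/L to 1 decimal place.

4.7 mg/L

f = (1/2)^(τ/t½) = (1/2)^(9/16) ≈ 0.6771.
C₀ = D/Vd = 715/220 ≈ 3.250 mg/L.
Before the 4th dose, 3 doses have been given. Superposition: Cmin = C₀·(f + f² + … + f^3).
≈ 3.250 × (0.6771 + 0.4585 + 0.3104) ≈ 3.250 × 1.4460 ≈ 4.699 mg/L.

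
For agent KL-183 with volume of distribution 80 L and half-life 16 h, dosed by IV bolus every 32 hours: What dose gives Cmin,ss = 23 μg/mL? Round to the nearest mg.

5520 mg

τ/t½ = 32/16 ≈ 2, so f = (1/2)^(32/16) ≈ 0.250000.
Cmin,ss = (D/Vd)·f/(1−f), so D = Cmin,ss·Vd·(1−f)/f.
D = 23 × 80 × (1−f)/f ≈ 23 × 80 × 3.00000 ≈ 5520.00 mg.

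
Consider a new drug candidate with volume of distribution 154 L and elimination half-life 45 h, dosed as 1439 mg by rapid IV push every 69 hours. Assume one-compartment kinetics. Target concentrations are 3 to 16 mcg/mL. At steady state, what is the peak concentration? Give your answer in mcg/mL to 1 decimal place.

τ/t½ = 69/45 ≈ 1.5333, so fraction remaining f = (1/2)^(69/45) ≈ 0.3455.
At steady state, accumulation factor R = 1/(1 − e^(−kτ)) ≈ 1.5279.
Each bolus raises the concentration by D/Vd = 1439/154 ≈ 9.344 mcg/mL.
Cmax,ss = C₀/(1 − f) ≈ 9.344/0.6545 ≈ 14.277 mcg/mL.
Peak 14.3 mcg/mL vs MTC 16 mcg/mL: below toxic threshold.

14.3 mcg/mL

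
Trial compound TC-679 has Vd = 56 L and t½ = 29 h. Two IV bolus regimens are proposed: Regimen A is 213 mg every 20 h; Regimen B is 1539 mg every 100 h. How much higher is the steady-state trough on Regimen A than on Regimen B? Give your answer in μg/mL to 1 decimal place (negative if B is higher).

Regimen A: f = (1/2)^(20/29) ≈ 0.6200; Cmin,ss = (213/56)·f/(1−f) ≈ 6.206 μg/mL.
Regimen B: f = (1/2)^(100/29) ≈ 0.0916; Cmin,ss = (1539/56)·f/(1−f) ≈ 2.771 μg/mL.
Difference ≈ 6.206 − 2.771 ≈ 3.435 μg/mL.

3.4 μg/mL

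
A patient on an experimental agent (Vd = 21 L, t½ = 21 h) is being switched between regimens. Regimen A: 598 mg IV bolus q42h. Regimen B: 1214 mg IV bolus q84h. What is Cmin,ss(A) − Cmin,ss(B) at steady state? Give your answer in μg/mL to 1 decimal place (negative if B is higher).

Regimen A: f = (1/2)^(42/21) ≈ 0.2500; Cmin,ss = (598/21)·f/(1−f) ≈ 9.492 μg/mL.
Regimen B: f = (1/2)^(84/21) ≈ 0.0625; Cmin,ss = (1214/21)·f/(1−f) ≈ 3.854 μg/mL.
Difference ≈ 9.492 − 3.854 ≈ 5.638 μg/mL.

5.6 μg/mL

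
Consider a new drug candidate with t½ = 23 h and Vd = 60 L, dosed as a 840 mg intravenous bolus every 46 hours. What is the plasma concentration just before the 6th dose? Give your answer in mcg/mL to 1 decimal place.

4.7 mcg/mL

f = (1/2)^(τ/t½) = (1/2)^(46/23) ≈ 0.2500.
C₀ = D/Vd = 840/60 ≈ 14.000 mcg/mL.
Before the 6th dose, 5 doses have been given. Superposition: Cmin = C₀·(f + f² + … + f^5).
≈ 14.000 × (0.2500 + 0.0625 + 0.0156 + 0.0039 + 0.0010) ≈ 14.000 × 0.3330 ≈ 4.662 mcg/mL.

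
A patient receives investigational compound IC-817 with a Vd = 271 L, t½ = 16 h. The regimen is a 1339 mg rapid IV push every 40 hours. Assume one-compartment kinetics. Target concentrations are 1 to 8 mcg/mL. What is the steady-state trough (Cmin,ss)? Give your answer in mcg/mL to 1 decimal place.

1.1 mcg/mL

τ/t½ = 40/16 ≈ 2.5, so fraction remaining f = (1/2)^(40/16) ≈ 0.1768.
Accumulation ratio R = 1/(1 − f) ≈ 1/0.8232 ≈ 1.2148.
Single-dose peak C₀ = D/Vd = 1339/271 ≈ 4.941 mcg/mL.
Steady-state peak Cmax,ss = C₀·R ≈ 4.941 × 1.2148 ≈ 6.002 mcg/mL.
One interval later, Cmin,ss = Cmax,ss·e^(−kτ) ≈ 6.002 × 0.1768 ≈ 1.061 mcg/mL.
Trough 1.1 mcg/mL vs MEC 1 mcg/mL: adequate.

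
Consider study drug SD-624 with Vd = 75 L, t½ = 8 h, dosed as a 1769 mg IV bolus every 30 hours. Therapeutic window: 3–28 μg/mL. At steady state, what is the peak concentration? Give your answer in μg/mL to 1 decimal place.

k = ln2/t½ = ln2/8 ≈ 0.086643 h⁻¹; fraction remaining f = e^(−kτ) = e^(−0.086643×30) ≈ 0.0743.
Accumulation ratio R = 1/(1 − f) ≈ 1/0.9257 ≈ 1.0803.
Each bolus raises the concentration by D/Vd = 1769/75 ≈ 23.587 μg/mL.
Cmax,ss = C₀/(1 − f) ≈ 23.587/0.9257 ≈ 25.480 μg/mL.
Peak 25.5 μg/mL vs MTC 28 μg/mL: below toxic threshold.

25.5 μg/mL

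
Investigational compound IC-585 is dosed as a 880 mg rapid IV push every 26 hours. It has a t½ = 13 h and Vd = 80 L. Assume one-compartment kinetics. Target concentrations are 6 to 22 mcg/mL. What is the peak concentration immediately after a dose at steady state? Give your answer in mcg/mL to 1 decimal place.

14.7 mcg/mL

τ = 26 h = 2 half-lives, so f = (1/2)^2 = 0.25.
Accumulation ratio R = 1/(1 − f) = 1/0.75 = 4/3.
Single-dose peak C₀ = D/Vd = 880/80 = 11 mcg/mL.
Steady-state peak Cmax,ss = C₀·R = 11 × 4/3 ≈ 14.667 mcg/mL.
Peak 14.7 mcg/mL vs MTC 22 mcg/mL: below toxic threshold.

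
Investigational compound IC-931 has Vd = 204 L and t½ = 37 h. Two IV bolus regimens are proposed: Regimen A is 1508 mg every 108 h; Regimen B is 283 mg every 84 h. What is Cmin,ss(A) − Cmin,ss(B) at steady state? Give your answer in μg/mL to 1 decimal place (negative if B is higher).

Regimen A: f = (1/2)^(108/37) ≈ 0.1322; Cmin,ss = (1508/204)·f/(1−f) ≈ 1.126 μg/mL.
Regimen B: f = (1/2)^(84/37) ≈ 0.2073; Cmin,ss = (283/204)·f/(1−f) ≈ 0.363 μg/mL.
Difference ≈ 1.126 − 0.363 ≈ 0.763 μg/mL.

0.8 μg/mL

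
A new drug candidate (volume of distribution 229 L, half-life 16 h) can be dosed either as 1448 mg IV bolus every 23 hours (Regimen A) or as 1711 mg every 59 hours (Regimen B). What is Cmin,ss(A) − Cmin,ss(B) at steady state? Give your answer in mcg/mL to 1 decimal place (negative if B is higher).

Regimen A: f = (1/2)^(23/16) ≈ 0.3692; Cmin,ss = (1448/229)·f/(1−f) ≈ 3.701 mcg/mL.
Regimen B: f = (1/2)^(59/16) ≈ 0.0776; Cmin,ss = (1711/229)·f/(1−f) ≈ 0.629 mcg/mL.
Difference ≈ 3.701 − 0.629 ≈ 3.072 mcg/mL.

3.1 mcg/mL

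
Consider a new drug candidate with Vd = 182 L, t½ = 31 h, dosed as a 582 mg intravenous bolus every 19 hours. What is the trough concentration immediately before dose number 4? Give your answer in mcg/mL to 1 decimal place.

4.4 mcg/mL

f = (1/2)^(τ/t½) = (1/2)^(19/31) ≈ 0.6539.
C₀ = D/Vd = 582/182 ≈ 3.198 mcg/mL.
Before the 4th dose, 3 doses have been given. Superposition: Cmin = C₀·(f + f² + … + f^3).
≈ 3.198 × (0.6539 + 0.4276 + 0.2796) ≈ 3.198 × 1.3611 ≈ 4.353 mcg/mL.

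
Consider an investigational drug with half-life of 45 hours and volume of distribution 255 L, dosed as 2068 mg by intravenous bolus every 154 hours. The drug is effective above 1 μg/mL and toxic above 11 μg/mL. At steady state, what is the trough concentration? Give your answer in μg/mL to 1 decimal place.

0.8 μg/mL

k = ln2/t½ = ln2/45 ≈ 0.015403 h⁻¹; fraction remaining f = e^(−kτ) = e^(−0.015403×154) ≈ 0.0933.
Each bolus raises the concentration by D/Vd = 2068/255 ≈ 8.110 μg/mL.
Steady-state trough Cmin,ss = C₀·f/(1−f) ≈ 8.110 × 0.0933/0.9067 ≈ 0.835 μg/mL.
Trough 0.8 μg/mL vs MEC 1 μg/mL: subtherapeutic.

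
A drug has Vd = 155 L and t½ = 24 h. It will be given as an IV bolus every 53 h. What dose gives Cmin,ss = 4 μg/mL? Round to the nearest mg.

τ/t½ = 53/24 ≈ 2.2083, so f = (1/2)^(53/24) ≈ 0.216384.
Cmin,ss = (D/Vd)·f/(1−f), so D = Cmin,ss·Vd·(1−f)/f.
D = 4 × 155 × (1−f)/f ≈ 4 × 155 × 3.62141 ≈ 2245.27 mg.

2245 mg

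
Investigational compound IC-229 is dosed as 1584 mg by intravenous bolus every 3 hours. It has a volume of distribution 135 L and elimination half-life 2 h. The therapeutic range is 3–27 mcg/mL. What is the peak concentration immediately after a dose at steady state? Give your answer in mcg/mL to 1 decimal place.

18.2 mcg/mL

τ/t½ = 3/2 ≈ 1.5, so fraction remaining f = (1/2)^(3/2) ≈ 0.3536.
At steady state, accumulation factor R = 1/(1 − e^(−kτ)) ≈ 1.5470.
Each bolus raises the concentration by D/Vd = 1584/135 ≈ 11.733 mcg/mL.
Cmax,ss = C₀/(1 − f) ≈ 11.733/0.6464 ≈ 18.151 mcg/mL.
Peak 18.2 mcg/mL vs MTC 27 mcg/mL: below toxic threshold.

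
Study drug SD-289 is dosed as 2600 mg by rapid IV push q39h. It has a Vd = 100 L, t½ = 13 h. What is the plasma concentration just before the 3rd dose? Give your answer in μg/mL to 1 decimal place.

3.7 μg/mL

f = (1/2)^(τ/t½) = (1/2)^(39/13) ≈ 0.1250.
C₀ = D/Vd = 2600/100 ≈ 26.000 μg/mL.
Before the 3rd dose, 2 doses have been given. Superposition: Cmin = C₀·(f + f²).
≈ 26.000 × (0.1250 + 0.0156) ≈ 26.000 × 0.1406 ≈ 3.656 μg/mL.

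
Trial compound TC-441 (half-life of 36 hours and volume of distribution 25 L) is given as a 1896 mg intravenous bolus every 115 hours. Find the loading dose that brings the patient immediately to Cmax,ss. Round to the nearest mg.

2129 mg

f = (1/2)^(115/36) ≈ 0.109239; accumulation ratio R = 1/(1−f) ≈ 1.12264.
Loading dose to hit Cmax,ss on first dose: D_load = D_maint·R ≈ 1896 × 1.12264 ≈ 2128.53 mg.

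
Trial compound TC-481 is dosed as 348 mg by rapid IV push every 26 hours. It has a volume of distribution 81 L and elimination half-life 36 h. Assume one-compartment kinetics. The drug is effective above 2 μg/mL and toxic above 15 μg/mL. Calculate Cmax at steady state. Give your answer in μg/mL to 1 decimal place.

τ/t½ = 26/36 ≈ 0.72222, so fraction remaining f = (1/2)^(26/36) ≈ 0.6062.
Accumulation ratio R = 1/(1 − f) ≈ 1/0.3938 ≈ 2.5394.
Each bolus raises the concentration by D/Vd = 348/81 ≈ 4.296 μg/mL.
Steady-state peak Cmax,ss = C₀·R ≈ 4.296 × 2.5394 ≈ 10.909 μg/mL.
Peak 10.9 μg/mL vs MTC 15 μg/mL: below toxic threshold.

10.9 μg/mL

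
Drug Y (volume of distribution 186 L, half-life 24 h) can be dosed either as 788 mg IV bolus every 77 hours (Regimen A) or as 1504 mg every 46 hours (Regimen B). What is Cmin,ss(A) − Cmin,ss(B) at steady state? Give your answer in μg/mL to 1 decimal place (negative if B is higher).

Regimen A: f = (1/2)^(77/24) ≈ 0.1082; Cmin,ss = (788/186)·f/(1−f) ≈ 0.514 μg/mL.
Regimen B: f = (1/2)^(46/24) ≈ 0.2649; Cmin,ss = (1504/186)·f/(1−f) ≈ 2.914 μg/mL.
Difference ≈ 0.514 − 2.914 ≈ -2.400 μg/mL.

-2.4 μg/mL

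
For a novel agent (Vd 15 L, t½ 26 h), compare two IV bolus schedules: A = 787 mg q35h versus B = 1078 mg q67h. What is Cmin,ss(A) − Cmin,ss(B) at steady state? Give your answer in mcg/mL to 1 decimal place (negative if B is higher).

19.5 mcg/mL

Regimen A: f = (1/2)^(35/26) ≈ 0.3933; Cmin,ss = (787/15)·f/(1−f) ≈ 34.012 mcg/mL.
Regimen B: f = (1/2)^(67/26) ≈ 0.1676; Cmin,ss = (1078/15)·f/(1−f) ≈ 14.470 mcg/mL.
Difference ≈ 34.012 − 14.470 ≈ 19.542 mcg/mL.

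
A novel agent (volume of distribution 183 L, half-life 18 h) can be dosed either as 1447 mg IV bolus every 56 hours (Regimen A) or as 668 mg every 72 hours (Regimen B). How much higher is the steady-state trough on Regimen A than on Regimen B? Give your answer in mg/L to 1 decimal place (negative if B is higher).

0.8 mg/L

Regimen A: f = (1/2)^(56/18) ≈ 0.1157; Cmin,ss = (1447/183)·f/(1−f) ≈ 1.035 mg/L.
Regimen B: f = (1/2)^(72/18) ≈ 0.0625; Cmin,ss = (668/183)·f/(1−f) ≈ 0.243 mg/L.
Difference ≈ 1.035 − 0.243 ≈ 0.792 mg/L.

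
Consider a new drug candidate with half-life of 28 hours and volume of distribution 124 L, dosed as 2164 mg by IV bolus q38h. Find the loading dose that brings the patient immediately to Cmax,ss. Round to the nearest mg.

f = (1/2)^(38/28) ≈ 0.390355; accumulation ratio R = 1/(1−f) ≈ 1.64030.
Loading dose to hit Cmax,ss on first dose: D_load = D_maint·R ≈ 2164 × 1.64030 ≈ 3549.61 mg.

3550 mg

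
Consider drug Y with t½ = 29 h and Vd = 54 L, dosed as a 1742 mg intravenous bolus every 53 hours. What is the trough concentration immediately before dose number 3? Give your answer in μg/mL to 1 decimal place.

11.6 μg/mL

f = (1/2)^(τ/t½) = (1/2)^(53/29) ≈ 0.2817.
C₀ = D/Vd = 1742/54 ≈ 32.259 μg/mL.
Before the 3rd dose, 2 doses have been given. Superposition: Cmin = C₀·(f + f²).
≈ 32.259 × (0.2817 + 0.0794) ≈ 32.259 × 0.3611 ≈ 11.649 μg/mL.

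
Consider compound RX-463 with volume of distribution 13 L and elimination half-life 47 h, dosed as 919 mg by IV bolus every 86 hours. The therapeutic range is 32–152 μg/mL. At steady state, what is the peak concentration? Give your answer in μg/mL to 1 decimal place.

Over one 86-h interval, 86/47 ≈ 1.8298 half-lives elapse, leaving f ≈ 0.2813 of each dose.
At steady state, accumulation factor R = 1/(1 − e^(−kτ)) ≈ 1.3914.
Each bolus raises the concentration by D/Vd = 919/13 ≈ 70.692 μg/mL.
Steady-state peak Cmax,ss = C₀·R ≈ 70.692 × 1.3914 ≈ 98.361 μg/mL.
Peak 98.4 μg/mL vs MTC 152 μg/mL: below toxic threshold.

98.4 μg/mL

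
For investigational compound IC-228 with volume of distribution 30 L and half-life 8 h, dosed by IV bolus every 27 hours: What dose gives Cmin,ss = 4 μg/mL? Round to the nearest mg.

τ/t½ = 27/8 ≈ 3.375, so f = (1/2)^(27/8) ≈ 0.096388.
Cmin,ss = (D/Vd)·f/(1−f), so D = Cmin,ss·Vd·(1−f)/f.
D = 4 × 30 × (1−f)/f ≈ 4 × 30 × 9.37474 ≈ 1124.97 mg.

1125 mg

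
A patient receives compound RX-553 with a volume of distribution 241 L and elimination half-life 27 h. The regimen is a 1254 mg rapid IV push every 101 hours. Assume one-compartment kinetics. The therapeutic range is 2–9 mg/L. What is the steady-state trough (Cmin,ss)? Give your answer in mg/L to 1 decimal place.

0.4 mg/L

τ/t½ = 101/27 ≈ 3.7407, so fraction remaining f = (1/2)^(101/27) ≈ 0.0748.
Each bolus raises the concentration by D/Vd = 1254/241 ≈ 5.203 mg/L.
Steady-state trough Cmin,ss = C₀·f/(1−f) ≈ 5.203 × 0.0748/0.9252 ≈ 0.421 mg/L.
Trough 0.4 mg/L vs MEC 2 mg/L: subtherapeutic.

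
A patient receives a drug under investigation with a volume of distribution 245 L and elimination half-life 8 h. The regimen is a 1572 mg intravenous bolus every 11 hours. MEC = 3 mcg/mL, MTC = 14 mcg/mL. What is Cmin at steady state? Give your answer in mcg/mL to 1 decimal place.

4.0 mcg/mL

τ/t½ = 11/8 ≈ 1.375, so fraction remaining f = (1/2)^(11/8) ≈ 0.3856.
At steady state, accumulation factor R = 1/(1 − e^(−kτ)) ≈ 1.6276.
Single-dose peak C₀ = D/Vd = 1572/245 ≈ 6.416 mcg/mL.
Cmax,ss = C₀/(1 − f) ≈ 6.416/0.6144 ≈ 10.443 mcg/mL.
Steady-state trough Cmin,ss = Cmax,ss·f ≈ 10.443 × 0.3856 ≈ 4.027 mcg/mL.
Trough 4.0 mcg/mL vs MEC 3 mcg/mL: adequate.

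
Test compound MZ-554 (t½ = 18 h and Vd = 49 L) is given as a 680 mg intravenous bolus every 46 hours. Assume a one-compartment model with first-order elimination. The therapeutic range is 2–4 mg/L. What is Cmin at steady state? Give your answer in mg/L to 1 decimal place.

Over one 46-h interval, 46/18 ≈ 2.5556 half-lives elapse, leaving f ≈ 0.1701 of each dose.
At steady state, accumulation factor R = 1/(1 − e^(−kτ)) ≈ 1.2050.
Single-dose peak C₀ = D/Vd = 680/49 ≈ 13.878 mg/L.
Steady-state peak Cmax,ss = C₀·R ≈ 13.878 × 1.2050 ≈ 16.723 mg/L.
Steady-state trough Cmin,ss = Cmax,ss·f ≈ 16.723 × 0.1701 ≈ 2.845 mg/L.
Trough 2.8 mg/L vs MEC 2 mg/L: adequate.

2.8 mg/L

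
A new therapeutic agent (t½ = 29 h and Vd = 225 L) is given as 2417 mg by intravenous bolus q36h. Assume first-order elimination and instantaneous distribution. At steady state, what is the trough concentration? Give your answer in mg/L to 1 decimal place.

7.9 mg/L

τ/t½ = 36/29 ≈ 1.2414, so fraction remaining f = (1/2)^(36/29) ≈ 0.4230.
Accumulation ratio R = 1/(1 − f) ≈ 1/0.5770 ≈ 1.7331.
Each bolus raises the concentration by D/Vd = 2417/225 ≈ 10.742 mg/L.
Cmax,ss = C₀/(1 − f) ≈ 10.742/0.5770 ≈ 18.617 mg/L.
One interval later, Cmin,ss = Cmax,ss·e^(−kτ) ≈ 18.617 × 0.4230 ≈ 7.875 mg/L.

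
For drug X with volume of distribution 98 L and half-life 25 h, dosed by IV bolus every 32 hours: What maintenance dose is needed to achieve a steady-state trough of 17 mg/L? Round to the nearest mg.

τ/t½ = 32/25 ≈ 1.28, so f = (1/2)^(32/25) ≈ 0.411796.
Cmin,ss = (D/Vd)·f/(1−f), so D = Cmin,ss·Vd·(1−f)/f.
D = 17 × 98 × (1−f)/f ≈ 17 × 98 × 1.42839 ≈ 2379.70 mg.

2380 mg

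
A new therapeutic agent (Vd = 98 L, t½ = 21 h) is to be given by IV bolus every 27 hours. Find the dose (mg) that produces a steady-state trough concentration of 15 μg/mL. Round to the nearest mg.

τ/t½ = 27/21 ≈ 1.2857, so f = (1/2)^(27/21) ≈ 0.410168.
Cmin,ss = (D/Vd)·f/(1−f), so D = Cmin,ss·Vd·(1−f)/f.
D = 15 × 98 × (1−f)/f ≈ 15 × 98 × 1.43803 ≈ 2113.90 mg.

2114 mg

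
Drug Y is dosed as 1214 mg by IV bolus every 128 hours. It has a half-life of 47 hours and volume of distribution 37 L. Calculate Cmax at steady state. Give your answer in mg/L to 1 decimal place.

38.7 mg/L

k = ln2/t½ = ln2/47 ≈ 0.014748 h⁻¹; fraction remaining f = e^(−kτ) = e^(−0.014748×128) ≈ 0.1514.
At steady state, accumulation factor R = 1/(1 − e^(−kτ)) ≈ 1.1784.
Single-dose peak C₀ = D/Vd = 1214/37 ≈ 32.811 mg/L.
Steady-state peak Cmax,ss = C₀·R ≈ 32.811 × 1.1784 ≈ 38.664 mg/L.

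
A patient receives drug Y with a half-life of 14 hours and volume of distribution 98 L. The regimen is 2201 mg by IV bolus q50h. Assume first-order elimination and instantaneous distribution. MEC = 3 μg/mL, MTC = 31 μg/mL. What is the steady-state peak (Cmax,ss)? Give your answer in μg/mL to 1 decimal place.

Over one 50-h interval, 50/14 ≈ 3.5714 half-lives elapse, leaving f ≈ 0.0841 of each dose.
At steady state, accumulation factor R = 1/(1 − e^(−kτ)) ≈ 1.0918.
Single-dose peak C₀ = D/Vd = 2201/98 ≈ 22.459 μg/mL.
Steady-state peak Cmax,ss = C₀·R ≈ 22.459 × 1.0918 ≈ 24.521 μg/mL.
Peak 24.5 μg/mL vs MTC 31 μg/mL: below toxic threshold.

24.5 μg/mL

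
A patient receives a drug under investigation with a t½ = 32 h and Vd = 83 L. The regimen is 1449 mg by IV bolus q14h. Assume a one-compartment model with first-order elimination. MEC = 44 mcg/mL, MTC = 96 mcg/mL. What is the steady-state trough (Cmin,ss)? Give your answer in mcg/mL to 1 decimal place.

49.3 mcg/mL

τ/t½ = 14/32 ≈ 0.4375, so fraction remaining f = (1/2)^(14/32) ≈ 0.7384.
Single-dose peak C₀ = D/Vd = 1449/83 ≈ 17.458 mcg/mL.
Steady-state trough Cmin,ss = C₀·f/(1−f) ≈ 17.458 × 0.7384/0.2616 ≈ 49.277 mcg/mL.
Trough 49.3 mcg/mL vs MEC 44 mcg/mL: adequate.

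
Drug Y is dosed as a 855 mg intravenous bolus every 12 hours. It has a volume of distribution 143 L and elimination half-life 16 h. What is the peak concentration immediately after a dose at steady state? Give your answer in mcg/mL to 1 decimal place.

14.7 mcg/mL

τ/t½ = 12/16 ≈ 0.75, so fraction remaining f = (1/2)^(12/16) ≈ 0.5946.
At steady state, accumulation factor R = 1/(1 − e^(−kτ)) ≈ 2.4667.
Each bolus raises the concentration by D/Vd = 855/143 ≈ 5.979 mcg/mL.
Cmax,ss = C₀/(1 − f) ≈ 5.979/0.4054 ≈ 14.748 mcg/mL.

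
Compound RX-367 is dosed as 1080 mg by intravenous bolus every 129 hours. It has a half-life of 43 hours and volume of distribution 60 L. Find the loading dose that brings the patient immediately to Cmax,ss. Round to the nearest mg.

f = (1/2)^(129/43) ≈ 0.125000; accumulation ratio R = 1/(1−f) ≈ 1.14286.
Loading dose to hit Cmax,ss on first dose: D_load = D_maint·R ≈ 1080 × 1.14286 ≈ 1234.29 mg.

1234 mg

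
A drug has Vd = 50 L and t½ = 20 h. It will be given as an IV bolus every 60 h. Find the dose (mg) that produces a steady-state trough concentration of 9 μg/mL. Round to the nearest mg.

τ/t½ = 60/20 ≈ 3, so f = (1/2)^(60/20) ≈ 0.125000.
Cmin,ss = (D/Vd)·f/(1−f), so D = Cmin,ss·Vd·(1−f)/f.
D = 9 × 50 × (1−f)/f ≈ 9 × 50 × 7.00000 ≈ 3150.00 mg.

3150 mg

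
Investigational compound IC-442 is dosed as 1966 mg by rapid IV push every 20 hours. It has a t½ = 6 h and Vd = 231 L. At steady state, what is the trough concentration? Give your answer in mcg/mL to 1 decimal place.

τ/t½ = 20/6 ≈ 3.3333, so fraction remaining f = (1/2)^(20/6) ≈ 0.0992.
Each bolus raises the concentration by D/Vd = 1966/231 ≈ 8.511 mcg/mL.
Steady-state trough Cmin,ss = C₀·f/(1−f) ≈ 8.511 × 0.0992/0.9008 ≈ 0.937 mcg/mL.

0.9 mcg/mL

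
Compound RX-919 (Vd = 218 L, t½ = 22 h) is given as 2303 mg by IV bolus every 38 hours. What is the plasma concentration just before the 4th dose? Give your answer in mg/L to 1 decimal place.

f = (1/2)^(τ/t½) = (1/2)^(38/22) ≈ 0.3020.
C₀ = D/Vd = 2303/218 ≈ 10.564 mg/L.
Before the 4th dose, 3 doses have been given. Superposition: Cmin = C₀·(f + f² + … + f^3).
≈ 10.564 × (0.3020 + 0.0912 + 0.0275) ≈ 10.564 × 0.4207 ≈ 4.444 mg/L.

4.4 mg/L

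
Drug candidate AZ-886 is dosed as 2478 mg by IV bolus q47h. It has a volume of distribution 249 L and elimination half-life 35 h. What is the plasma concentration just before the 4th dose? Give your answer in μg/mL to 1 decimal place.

6.1 μg/mL

f = (1/2)^(τ/t½) = (1/2)^(47/35) ≈ 0.3942.
C₀ = D/Vd = 2478/249 ≈ 9.952 μg/mL.
Before the 4th dose, 3 doses have been given. Superposition: Cmin = C₀·(f + f² + … + f^3).
≈ 9.952 × (0.3942 + 0.1554 + 0.0613) ≈ 9.952 × 0.6109 ≈ 6.080 μg/mL.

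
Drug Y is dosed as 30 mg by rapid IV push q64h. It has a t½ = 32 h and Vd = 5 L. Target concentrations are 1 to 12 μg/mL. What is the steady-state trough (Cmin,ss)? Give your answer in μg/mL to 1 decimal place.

τ = 64 h = 2 half-lives, so f = (1/2)^2 = 0.25.
At steady state, R = 1/(1 − 0.25) = 4/3.
Single-dose peak C₀ = D/Vd = 30/5 = 6 μg/mL.
Steady-state peak Cmax,ss = C₀·R = 6 × 4/3 ≈ 8.000 μg/mL.
Steady-state trough Cmin,ss = Cmax,ss·f ≈ 8.000 × 0.25 ≈ 2.000 μg/mL.
Trough 2.0 μg/mL vs MEC 1 μg/mL: adequate.

2.0 μg/mL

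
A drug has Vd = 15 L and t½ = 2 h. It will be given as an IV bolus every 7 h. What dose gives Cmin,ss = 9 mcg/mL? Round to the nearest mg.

τ/t½ = 7/2 ≈ 3.5, so f = (1/2)^(7/2) ≈ 0.088388.
Cmin,ss = (D/Vd)·f/(1−f), so D = Cmin,ss·Vd·(1−f)/f.
D = 9 × 15 × (1−f)/f ≈ 9 × 15 × 10.31375 ≈ 1392.36 mg.

1392 mg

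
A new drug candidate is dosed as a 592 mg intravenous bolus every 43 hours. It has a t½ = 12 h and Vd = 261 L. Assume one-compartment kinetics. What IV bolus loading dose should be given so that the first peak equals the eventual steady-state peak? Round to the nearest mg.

f = (1/2)^(43/12) ≈ 0.083427; accumulation ratio R = 1/(1−f) ≈ 1.09102.
Loading dose to hit Cmax,ss on first dose: D_load = D_maint·R ≈ 592 × 1.09102 ≈ 645.88 mg.

646 mg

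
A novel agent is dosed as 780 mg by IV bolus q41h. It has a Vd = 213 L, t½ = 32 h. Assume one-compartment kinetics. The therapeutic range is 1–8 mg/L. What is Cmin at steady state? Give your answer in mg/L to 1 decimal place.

2.6 mg/L

Over one 41-h interval, 41/32 ≈ 1.2812 half-lives elapse, leaving f ≈ 0.4114 of each dose.
Single-dose peak C₀ = D/Vd = 780/213 ≈ 3.662 mg/L.
Steady-state trough Cmin,ss = C₀·f/(1−f) ≈ 3.662 × 0.4114/0.5886 ≈ 2.560 mg/L.
Trough 2.6 mg/L vs MEC 1 mg/L: adequate.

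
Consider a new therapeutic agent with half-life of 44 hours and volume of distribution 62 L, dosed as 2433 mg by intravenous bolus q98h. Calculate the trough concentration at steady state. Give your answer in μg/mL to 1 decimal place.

Over one 98-h interval, 98/44 ≈ 2.2273 half-lives elapse, leaving f ≈ 0.2136 of each dose.
Accumulation ratio R = 1/(1 − f) ≈ 1/0.7864 ≈ 1.2716.
Single-dose peak C₀ = D/Vd = 2433/62 ≈ 39.242 μg/mL.
Cmax,ss = C₀/(1 − f) ≈ 39.242/0.7864 ≈ 49.901 μg/mL.
Steady-state trough Cmin,ss = Cmax,ss·f ≈ 49.901 × 0.2136 ≈ 10.659 μg/mL.

10.7 μg/mL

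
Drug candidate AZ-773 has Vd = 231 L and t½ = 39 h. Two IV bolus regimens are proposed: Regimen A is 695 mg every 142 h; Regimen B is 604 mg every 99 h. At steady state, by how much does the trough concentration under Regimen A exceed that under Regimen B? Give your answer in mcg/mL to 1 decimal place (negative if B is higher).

-0.3 mcg/mL

Regimen A: f = (1/2)^(142/39) ≈ 0.0802; Cmin,ss = (695/231)·f/(1−f) ≈ 0.262 mcg/mL.
Regimen B: f = (1/2)^(99/39) ≈ 0.1721; Cmin,ss = (604/231)·f/(1−f) ≈ 0.544 mcg/mL.
Difference ≈ 0.262 − 0.544 ≈ -0.282 mcg/mL.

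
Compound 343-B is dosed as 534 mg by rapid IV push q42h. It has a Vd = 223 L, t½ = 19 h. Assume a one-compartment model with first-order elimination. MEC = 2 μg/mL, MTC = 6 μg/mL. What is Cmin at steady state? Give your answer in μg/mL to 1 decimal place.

0.7 μg/mL

Over one 42-h interval, 42/19 ≈ 2.2105 half-lives elapse, leaving f ≈ 0.2161 of each dose.
Accumulation ratio R = 1/(1 − f) ≈ 1/0.7839 ≈ 1.2757.
Each bolus raises the concentration by D/Vd = 534/223 ≈ 2.395 μg/mL.
Steady-state peak Cmax,ss = C₀·R ≈ 2.395 × 1.2757 ≈ 3.055 μg/mL.
One interval later, Cmin,ss = Cmax,ss·e^(−kτ) ≈ 3.055 × 0.2161 ≈ 0.660 μg/mL.
Trough 0.7 μg/mL vs MEC 2 μg/mL: subtherapeutic.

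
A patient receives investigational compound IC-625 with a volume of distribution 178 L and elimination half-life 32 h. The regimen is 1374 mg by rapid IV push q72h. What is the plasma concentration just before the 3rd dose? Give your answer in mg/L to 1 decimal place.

f = (1/2)^(τ/t½) = (1/2)^(72/32) ≈ 0.2102.
C₀ = D/Vd = 1374/178 ≈ 7.719 mg/L.
Before the 3rd dose, 2 doses have been given. Superposition: Cmin = C₀·(f + f²).
≈ 7.719 × (0.2102 + 0.0442) ≈ 7.719 × 0.2544 ≈ 1.964 mg/L.

2.0 mg/L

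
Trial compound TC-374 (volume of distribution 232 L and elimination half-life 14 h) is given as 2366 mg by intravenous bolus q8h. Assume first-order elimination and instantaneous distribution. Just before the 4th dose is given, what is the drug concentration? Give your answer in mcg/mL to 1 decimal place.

14.6 mcg/mL

f = (1/2)^(τ/t½) = (1/2)^(8/14) ≈ 0.6730.
C₀ = D/Vd = 2366/232 ≈ 10.198 mcg/mL.
Before the 4th dose, 3 doses have been given. Superposition: Cmin = C₀·(f + f² + … + f^3).
≈ 10.198 × (0.6730 + 0.4529 + 0.3048) ≈ 10.198 × 1.4307 ≈ 14.590 mcg/mL.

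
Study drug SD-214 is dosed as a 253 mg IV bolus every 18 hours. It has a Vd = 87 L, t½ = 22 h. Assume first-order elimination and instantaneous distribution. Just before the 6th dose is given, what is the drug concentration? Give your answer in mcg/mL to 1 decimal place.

f = (1/2)^(τ/t½) = (1/2)^(18/22) ≈ 0.5672.
C₀ = D/Vd = 253/87 ≈ 2.908 mcg/mL.
Before the 6th dose, 5 doses have been given. Superposition: Cmin = C₀·(f + f² + … + f^5).
≈ 2.908 × (0.5672 + 0.3217 + 0.1825 + 0.1035 + 0.0587) ≈ 2.908 × 1.2336 ≈ 3.587 mcg/mL.

3.6 mcg/mL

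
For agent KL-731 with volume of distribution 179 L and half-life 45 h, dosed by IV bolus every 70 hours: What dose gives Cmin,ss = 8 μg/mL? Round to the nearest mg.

2777 mg

τ/t½ = 70/45 ≈ 1.5556, so f = (1/2)^(70/45) ≈ 0.340198.
Cmin,ss = (D/Vd)·f/(1−f), so D = Cmin,ss·Vd·(1−f)/f.
D = 8 × 179 × (1−f)/f ≈ 8 × 179 × 1.93946 ≈ 2777.31 mg.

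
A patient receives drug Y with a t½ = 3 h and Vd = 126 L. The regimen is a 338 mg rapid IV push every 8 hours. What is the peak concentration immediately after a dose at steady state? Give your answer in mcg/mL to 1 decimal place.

3.2 mcg/mL

k = ln2/t½ = ln2/3 ≈ 0.231049 h⁻¹; fraction remaining f = e^(−kτ) = e^(−0.231049×8) ≈ 0.1575.
Accumulation ratio R = 1/(1 − f) ≈ 1/0.8425 ≈ 1.1869.
Single-dose peak C₀ = D/Vd = 338/126 ≈ 2.683 mcg/mL.
Steady-state peak Cmax,ss = C₀·R ≈ 2.683 × 1.1869 ≈ 3.184 mcg/mL.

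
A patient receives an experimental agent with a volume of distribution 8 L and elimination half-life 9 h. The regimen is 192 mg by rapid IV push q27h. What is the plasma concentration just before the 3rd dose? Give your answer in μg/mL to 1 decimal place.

3.4 μg/mL

f = (1/2)^(τ/t½) = (1/2)^(27/9) ≈ 0.1250.
C₀ = D/Vd = 192/8 ≈ 24.000 μg/mL.
Before the 3rd dose, 2 doses have been given. Superposition: Cmin = C₀·(f + f²).
≈ 24.000 × (0.1250 + 0.0156) ≈ 24.000 × 0.1406 ≈ 3.374 μg/mL.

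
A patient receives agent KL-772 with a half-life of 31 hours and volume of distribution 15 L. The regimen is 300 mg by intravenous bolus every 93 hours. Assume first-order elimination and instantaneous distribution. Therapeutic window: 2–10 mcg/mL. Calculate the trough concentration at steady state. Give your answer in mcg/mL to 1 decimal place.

The dosing interval is 3 half-lives, so f = 2^(−3) = 0.125.
At steady state, R = 1/(1 − 0.125) = 8/7.
Single-dose peak C₀ = D/Vd = 300/15 = 20 mcg/mL.
Steady-state peak Cmax,ss = C₀·R = 20 × 8/7 ≈ 22.857 mcg/mL.
Steady-state trough Cmin,ss = Cmax,ss·f ≈ 22.857 × 0.125 ≈ 2.857 mcg/mL.
Trough 2.9 mcg/mL vs MEC 2 mcg/mL: adequate.

2.9 mcg/mL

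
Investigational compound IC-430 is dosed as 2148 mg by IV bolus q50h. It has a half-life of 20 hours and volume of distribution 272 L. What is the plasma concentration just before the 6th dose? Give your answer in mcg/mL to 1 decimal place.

1.7 mcg/mL

f = (1/2)^(τ/t½) = (1/2)^(50/20) ≈ 0.1768.
C₀ = D/Vd = 2148/272 ≈ 7.897 mcg/mL.
Before the 6th dose, 5 doses have been given. Superposition: Cmin = C₀·(f + f² + … + f^5).
≈ 7.897 × (0.1768 + 0.0313 + 0.0055 + 0.0010 + 0.0002) ≈ 7.897 × 0.2148 ≈ 1.696 mcg/mL.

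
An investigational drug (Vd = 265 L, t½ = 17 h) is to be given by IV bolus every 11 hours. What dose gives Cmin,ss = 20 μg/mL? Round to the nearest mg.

τ/t½ = 11/17 ≈ 0.64706, so f = (1/2)^(11/17) ≈ 0.638581.
Cmin,ss = (D/Vd)·f/(1−f), so D = Cmin,ss·Vd·(1−f)/f.
D = 20 × 265 × (1−f)/f ≈ 20 × 265 × 0.56597 ≈ 2999.64 mg.

3000 mg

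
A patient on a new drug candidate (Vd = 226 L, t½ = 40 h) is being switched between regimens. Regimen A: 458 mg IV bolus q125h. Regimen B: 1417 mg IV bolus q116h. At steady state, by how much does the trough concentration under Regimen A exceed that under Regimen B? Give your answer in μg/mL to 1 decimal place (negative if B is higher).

-0.7 μg/mL

Regimen A: f = (1/2)^(125/40) ≈ 0.1146; Cmin,ss = (458/226)·f/(1−f) ≈ 0.262 μg/mL.
Regimen B: f = (1/2)^(116/40) ≈ 0.1340; Cmin,ss = (1417/226)·f/(1−f) ≈ 0.970 μg/mL.
Difference ≈ 0.262 − 0.970 ≈ -0.708 μg/mL.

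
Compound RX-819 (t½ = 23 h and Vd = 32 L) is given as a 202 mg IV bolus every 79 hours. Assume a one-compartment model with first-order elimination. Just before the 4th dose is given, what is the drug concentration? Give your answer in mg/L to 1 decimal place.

0.6 mg/L

f = (1/2)^(τ/t½) = (1/2)^(79/23) ≈ 0.0925.
C₀ = D/Vd = 202/32 ≈ 6.312 mg/L.
Before the 4th dose, 3 doses have been given. Superposition: Cmin = C₀·(f + f² + … + f^3).
≈ 6.312 × (0.0925 + 0.0086 + 0.0008) ≈ 6.312 × 0.1019 ≈ 0.643 mg/L.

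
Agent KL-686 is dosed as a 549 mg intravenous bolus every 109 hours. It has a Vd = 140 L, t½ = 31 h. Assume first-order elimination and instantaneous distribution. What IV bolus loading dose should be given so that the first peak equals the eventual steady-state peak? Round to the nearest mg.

602 mg

f = (1/2)^(109/31) ≈ 0.087406; accumulation ratio R = 1/(1−f) ≈ 1.09578.
Loading dose to hit Cmax,ss on first dose: D_load = D_maint·R ≈ 549 × 1.09578 ≈ 601.58 mg.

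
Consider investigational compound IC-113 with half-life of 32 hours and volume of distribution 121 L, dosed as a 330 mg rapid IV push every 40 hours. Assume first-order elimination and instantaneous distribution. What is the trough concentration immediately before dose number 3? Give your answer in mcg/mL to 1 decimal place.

1.6 mcg/mL

f = (1/2)^(τ/t½) = (1/2)^(40/32) ≈ 0.4204.
C₀ = D/Vd = 330/121 ≈ 2.727 mcg/mL.
Before the 3rd dose, 2 doses have been given. Superposition: Cmin = C₀·(f + f²).
≈ 2.727 × (0.4204 + 0.1767) ≈ 2.727 × 0.5971 ≈ 1.628 mcg/mL.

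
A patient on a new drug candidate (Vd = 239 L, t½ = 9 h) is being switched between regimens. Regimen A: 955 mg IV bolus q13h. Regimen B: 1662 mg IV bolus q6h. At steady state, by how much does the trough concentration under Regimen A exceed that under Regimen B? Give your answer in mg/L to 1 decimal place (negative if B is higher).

-9.5 mg/L

Regimen A: f = (1/2)^(13/9) ≈ 0.3674; Cmin,ss = (955/239)·f/(1−f) ≈ 2.321 mg/L.
Regimen B: f = (1/2)^(6/9) ≈ 0.6300; Cmin,ss = (1662/239)·f/(1−f) ≈ 11.841 mg/L.
Difference ≈ 2.321 − 11.841 ≈ -9.520 mg/L.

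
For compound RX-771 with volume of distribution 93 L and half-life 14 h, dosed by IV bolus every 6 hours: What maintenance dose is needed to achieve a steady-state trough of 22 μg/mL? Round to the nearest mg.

τ/t½ = 6/14 ≈ 0.42857, so f = (1/2)^(6/14) ≈ 0.742997.
Cmin,ss = (D/Vd)·f/(1−f), so D = Cmin,ss·Vd·(1−f)/f.
D = 22 × 93 × (1−f)/f ≈ 22 × 93 × 0.34590 ≈ 707.71 mg.

708 mg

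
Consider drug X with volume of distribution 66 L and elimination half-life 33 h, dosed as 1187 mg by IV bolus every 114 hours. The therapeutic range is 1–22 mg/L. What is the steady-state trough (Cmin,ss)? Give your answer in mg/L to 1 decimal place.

k = ln2/t½ = ln2/33 ≈ 0.021004 h⁻¹; fraction remaining f = e^(−kτ) = e^(−0.021004×114) ≈ 0.0912.
At steady state, accumulation factor R = 1/(1 − e^(−kτ)) ≈ 1.1004.
Single-dose peak C₀ = D/Vd = 1187/66 ≈ 17.985 mg/L.
Cmax,ss = C₀/(1 − f) ≈ 17.985/0.9088 ≈ 19.790 mg/L.
One interval later, Cmin,ss = Cmax,ss·e^(−kτ) ≈ 19.790 × 0.0912 ≈ 1.805 mg/L.
Trough 1.8 mg/L vs MEC 1 mg/L: adequate.

1.8 mg/L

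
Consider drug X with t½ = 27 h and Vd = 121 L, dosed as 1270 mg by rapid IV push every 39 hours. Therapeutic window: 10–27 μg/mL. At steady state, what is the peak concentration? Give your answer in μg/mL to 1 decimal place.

τ/t½ = 39/27 ≈ 1.4444, so fraction remaining f = (1/2)^(39/27) ≈ 0.3674.
Accumulation ratio R = 1/(1 − f) ≈ 1/0.6326 ≈ 1.5808.
Single-dose peak C₀ = D/Vd = 1270/121 ≈ 10.496 μg/mL.
Steady-state peak Cmax,ss = C₀·R ≈ 10.496 × 1.5808 ≈ 16.592 μg/mL.
Peak 16.6 μg/mL vs MTC 27 μg/mL: below toxic threshold.

16.6 μg/mL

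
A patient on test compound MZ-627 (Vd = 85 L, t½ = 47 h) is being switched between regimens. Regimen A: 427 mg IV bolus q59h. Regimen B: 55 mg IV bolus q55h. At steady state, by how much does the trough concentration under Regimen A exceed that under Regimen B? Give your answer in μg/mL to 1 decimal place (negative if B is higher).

Regimen A: f = (1/2)^(59/47) ≈ 0.4189; Cmin,ss = (427/85)·f/(1−f) ≈ 3.621 μg/mL.
Regimen B: f = (1/2)^(55/47) ≈ 0.4444; Cmin,ss = (55/85)·f/(1−f) ≈ 0.518 μg/mL.
Difference ≈ 3.621 − 0.518 ≈ 3.103 μg/mL.

3.1 μg/mL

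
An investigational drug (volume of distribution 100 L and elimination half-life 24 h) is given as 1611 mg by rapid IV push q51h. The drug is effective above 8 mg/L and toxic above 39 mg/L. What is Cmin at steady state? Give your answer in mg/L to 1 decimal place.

τ/t½ = 51/24 ≈ 2.125, so fraction remaining f = (1/2)^(51/24) ≈ 0.2293.
Accumulation ratio R = 1/(1 − f) ≈ 1/0.7707 ≈ 1.2975.
Single-dose peak C₀ = D/Vd = 1611/100 ≈ 16.110 mg/L.
Steady-state peak Cmax,ss = C₀·R ≈ 16.110 × 1.2975 ≈ 20.903 mg/L.
One interval later, Cmin,ss = Cmax,ss·e^(−kτ) ≈ 20.903 × 0.2293 ≈ 4.793 mg/L.
Trough 4.8 mg/L vs MEC 8 mg/L: subtherapeutic.

4.8 mg/L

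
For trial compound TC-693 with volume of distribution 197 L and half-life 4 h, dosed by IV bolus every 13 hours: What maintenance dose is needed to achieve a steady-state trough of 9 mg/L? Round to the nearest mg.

15095 mg

τ/t½ = 13/4 ≈ 3.25, so f = (1/2)^(13/4) ≈ 0.105112.
Cmin,ss = (D/Vd)·f/(1−f), so D = Cmin,ss·Vd·(1−f)/f.
D = 9 × 197 × (1−f)/f ≈ 9 × 197 × 8.51366 ≈ 15094.72 mg.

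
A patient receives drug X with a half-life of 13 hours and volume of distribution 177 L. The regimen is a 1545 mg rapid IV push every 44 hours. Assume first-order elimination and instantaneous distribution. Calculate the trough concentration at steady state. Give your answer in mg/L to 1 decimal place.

τ/t½ = 44/13 ≈ 3.3846, so fraction remaining f = (1/2)^(44/13) ≈ 0.0957.
Single-dose peak C₀ = D/Vd = 1545/177 ≈ 8.729 mg/L.
Steady-state trough Cmin,ss = C₀·f/(1−f) ≈ 8.729 × 0.0957/0.9043 ≈ 0.924 mg/L.

0.9 mg/L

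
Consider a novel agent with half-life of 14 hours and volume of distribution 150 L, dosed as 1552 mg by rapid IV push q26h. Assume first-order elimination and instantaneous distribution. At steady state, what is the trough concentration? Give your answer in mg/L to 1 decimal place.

3.9 mg/L

Over one 26-h interval, 26/14 ≈ 1.8571 half-lives elapse, leaving f ≈ 0.2760 of each dose.
At steady state, accumulation factor R = 1/(1 − e^(−kτ)) ≈ 1.3812.
Single-dose peak C₀ = D/Vd = 1552/150 ≈ 10.347 mg/L.
Cmax,ss = C₀/(1 − f) ≈ 10.347/0.7240 ≈ 14.291 mg/L.
Steady-state trough Cmin,ss = Cmax,ss·f ≈ 14.291 × 0.2760 ≈ 3.944 mg/L.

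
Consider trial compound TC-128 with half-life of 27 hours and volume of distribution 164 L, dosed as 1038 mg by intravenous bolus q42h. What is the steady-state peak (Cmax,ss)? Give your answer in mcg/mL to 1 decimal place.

9.6 mcg/mL

k = ln2/t½ = ln2/27 ≈ 0.025672 h⁻¹; fraction remaining f = e^(−kτ) = e^(−0.025672×42) ≈ 0.3402.
Accumulation ratio R = 1/(1 − f) ≈ 1/0.6598 ≈ 1.5156.
Single-dose peak C₀ = D/Vd = 1038/164 ≈ 6.329 mcg/mL.
Steady-state peak Cmax,ss = C₀·R ≈ 6.329 × 1.5156 ≈ 9.592 mcg/mL.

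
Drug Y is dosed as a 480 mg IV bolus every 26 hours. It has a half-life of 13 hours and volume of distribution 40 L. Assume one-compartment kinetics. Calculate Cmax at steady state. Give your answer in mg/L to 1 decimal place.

The dosing interval is 2 half-lives, so f = 2^(−2) = 0.25.
At steady state, R = 1/(1 − 0.25) = 4/3.
Single-dose peak C₀ = D/Vd = 480/40 = 12 mg/L.
Steady-state peak Cmax,ss = C₀·R = 12 × 4/3 ≈ 16.000 mg/L.

16.0 mg/L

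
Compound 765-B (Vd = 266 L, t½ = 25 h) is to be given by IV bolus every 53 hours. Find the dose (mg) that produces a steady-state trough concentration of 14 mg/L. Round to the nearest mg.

τ/t½ = 53/25 ≈ 2.12, so f = (1/2)^(53/25) ≈ 0.230047.
Cmin,ss = (D/Vd)·f/(1−f), so D = Cmin,ss·Vd·(1−f)/f.
D = 14 × 266 × (1−f)/f ≈ 14 × 266 × 3.34694 ≈ 12464.00 mg.

12464 mg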